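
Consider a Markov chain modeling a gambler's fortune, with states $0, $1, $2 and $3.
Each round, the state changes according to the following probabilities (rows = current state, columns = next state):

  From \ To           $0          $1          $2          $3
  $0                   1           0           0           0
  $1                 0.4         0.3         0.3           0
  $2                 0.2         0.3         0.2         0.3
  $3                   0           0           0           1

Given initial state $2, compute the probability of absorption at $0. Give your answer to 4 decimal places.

0.5532

Let h(s) be the probability of absorption at $0 starting from transient state s. Then h($0) = 1 and h($3) = 0. By first-step analysis:
h($1) = 0.4·1 + 0.3·h($1) + 0.3·h($2)
h($2) = 0.2·1 + 0.3·h($1) + 0.2·h($2) + 0.3·0
Solving: h($1) = 0.8085, h($2) = 0.5532.
Starting from $2, the probability is 0.5532.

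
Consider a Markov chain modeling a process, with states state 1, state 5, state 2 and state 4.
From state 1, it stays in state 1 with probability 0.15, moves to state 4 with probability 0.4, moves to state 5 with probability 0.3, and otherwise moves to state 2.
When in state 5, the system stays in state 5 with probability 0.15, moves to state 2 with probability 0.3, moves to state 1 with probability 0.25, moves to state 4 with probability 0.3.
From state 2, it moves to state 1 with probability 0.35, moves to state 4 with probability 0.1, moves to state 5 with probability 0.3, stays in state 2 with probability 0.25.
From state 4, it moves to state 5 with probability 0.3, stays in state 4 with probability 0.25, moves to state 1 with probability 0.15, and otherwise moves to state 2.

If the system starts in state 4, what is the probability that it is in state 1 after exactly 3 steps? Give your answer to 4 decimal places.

0.2280

Propagate the distribution vector 3 steps from state 4.
After 0 steps: (0.0000, 0.0000, 0.0000, 1.0000)
After 1 step: (0.1500, 0.3000, 0.3000, 0.2500)
After 2 steps: (0.2400, 0.2550, 0.2625, 0.2425)
After 3 steps: (0.2280, 0.2618, 0.2509, 0.2594)
P(in state 1 after 3 steps) = 0.2280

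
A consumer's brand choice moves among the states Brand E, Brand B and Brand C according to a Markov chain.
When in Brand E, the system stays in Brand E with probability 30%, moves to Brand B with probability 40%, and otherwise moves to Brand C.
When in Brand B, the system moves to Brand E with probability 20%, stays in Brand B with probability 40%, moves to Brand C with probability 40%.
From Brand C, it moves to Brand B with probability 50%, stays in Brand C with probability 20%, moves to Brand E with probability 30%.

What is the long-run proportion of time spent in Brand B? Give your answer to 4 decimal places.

0.4312

Let the stationary distribution be π with π = πP and π_1 + π_2 + π_3 = 1.
π_1 = 0.3·π_1 + 0.2·π_2 + 0.3·π_3
π_2 = 0.4·π_1 + 0.4·π_2 + 0.5·π_3
Solving with the normalization constraint gives π = (0.2569, 0.4312, 0.3119).
So the stationary probability of Brand B is 0.4312.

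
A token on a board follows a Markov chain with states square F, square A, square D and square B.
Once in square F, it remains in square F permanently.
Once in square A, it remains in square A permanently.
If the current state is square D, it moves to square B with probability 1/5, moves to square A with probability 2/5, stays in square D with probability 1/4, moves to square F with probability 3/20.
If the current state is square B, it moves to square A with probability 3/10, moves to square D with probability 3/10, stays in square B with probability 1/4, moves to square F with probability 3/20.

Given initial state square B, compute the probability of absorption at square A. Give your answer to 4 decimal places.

0.6866

Let h(s) be the probability of absorption at square A starting from transient state s. Then h(square A) = 1 and h(square F) = 0. By first-step analysis:
h(square D) = 0.15·0 + 0.4·1 + 0.25·h(square D) + 0.2·h(square B)
h(square B) = 0.15·0 + 0.3·1 + 0.3·h(square D) + 0.25·h(square B)
Solving: h(square D) = 0.7164, h(square B) = 0.6866.
Starting from square B, the probability is 0.6866.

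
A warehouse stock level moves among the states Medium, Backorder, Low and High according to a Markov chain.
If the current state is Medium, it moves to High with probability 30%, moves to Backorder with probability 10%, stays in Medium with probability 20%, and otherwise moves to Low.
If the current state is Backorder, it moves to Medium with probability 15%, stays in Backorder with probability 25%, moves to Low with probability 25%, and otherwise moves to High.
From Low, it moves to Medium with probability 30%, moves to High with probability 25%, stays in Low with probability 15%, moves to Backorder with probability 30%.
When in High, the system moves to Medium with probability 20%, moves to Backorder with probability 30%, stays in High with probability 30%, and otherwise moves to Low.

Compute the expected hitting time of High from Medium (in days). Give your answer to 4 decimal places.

Let t(s) be the expected number of days to first reach High from state s, with t(High) = 0. Conditioning on the first day:
t(Medium) = 1 + 0.2·t(Medium) + 0.1·t(Backorder) + 0.4·t(Low)
t(Backorder) = 1 + 0.15·t(Medium) + 0.25·t(Backorder) + 0.25·t(Low)
t(Low) = 1 + 0.3·t(Medium) + 0.3·t(Backorder) + 0.15·t(Low)
Solving: t(Medium) = 3.3955, t(Backorder) = 3.1779, t(Low) = 3.4965.
Expected days from Medium to High: 3.3955.

3.3955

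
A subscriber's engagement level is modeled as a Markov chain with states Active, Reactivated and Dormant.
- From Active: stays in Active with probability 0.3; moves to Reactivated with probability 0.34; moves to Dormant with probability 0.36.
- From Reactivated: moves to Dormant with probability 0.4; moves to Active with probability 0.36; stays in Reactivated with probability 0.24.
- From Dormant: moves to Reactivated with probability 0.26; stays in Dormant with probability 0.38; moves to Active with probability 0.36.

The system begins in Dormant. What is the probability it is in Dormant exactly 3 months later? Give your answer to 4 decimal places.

Propagate the distribution vector 3 months from Dormant.
After 0 months: (0.0000, 0.0000, 1.0000)
After 1 month: (0.3600, 0.2600, 0.3800)
After 2 months: (0.3384, 0.2836, 0.3780)
After 3 months: (0.3397, 0.2814, 0.3789)
P(in Dormant after 3 months) = 0.3789

0.3789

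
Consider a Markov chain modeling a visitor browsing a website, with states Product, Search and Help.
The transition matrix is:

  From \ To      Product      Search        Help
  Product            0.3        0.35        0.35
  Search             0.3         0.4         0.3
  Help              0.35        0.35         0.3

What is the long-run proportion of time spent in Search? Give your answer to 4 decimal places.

Let the stationary distribution be π with π = πP and π_1 + π_2 + π_3 = 1.
π_1 = 0.3·π_1 + 0.3·π_2 + 0.35·π_3
π_2 = 0.35·π_1 + 0.4·π_2 + 0.35·π_3
Solving with the normalization constraint gives π = (0.3158, 0.3684, 0.3158).
So the stationary probability of Search is 0.3684.

0.3684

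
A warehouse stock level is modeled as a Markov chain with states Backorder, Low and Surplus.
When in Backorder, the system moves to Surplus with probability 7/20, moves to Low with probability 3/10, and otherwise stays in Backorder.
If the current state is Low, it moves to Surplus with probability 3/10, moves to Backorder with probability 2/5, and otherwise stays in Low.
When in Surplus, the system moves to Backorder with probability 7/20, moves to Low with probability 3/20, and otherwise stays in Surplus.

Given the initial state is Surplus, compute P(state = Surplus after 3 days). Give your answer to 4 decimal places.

Propagate the distribution vector 3 days from Surplus.
After 0 days: (0.0000, 0.0000, 1.0000)
After 1 day: (0.3500, 0.1500, 0.5000)
After 2 days: (0.3575, 0.2250, 0.4175)
After 3 days: (0.3613, 0.2374, 0.4014)
P(in Surplus after 3 days) = 0.4014

0.4014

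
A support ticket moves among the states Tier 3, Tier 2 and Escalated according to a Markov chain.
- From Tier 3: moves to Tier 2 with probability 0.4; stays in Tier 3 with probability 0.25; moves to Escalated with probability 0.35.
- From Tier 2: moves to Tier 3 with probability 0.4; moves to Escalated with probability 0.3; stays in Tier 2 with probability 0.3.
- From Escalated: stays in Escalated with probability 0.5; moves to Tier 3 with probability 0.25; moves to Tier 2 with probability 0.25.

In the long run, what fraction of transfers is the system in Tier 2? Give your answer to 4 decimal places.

Let the stationary distribution be π with π = πP and π_1 + π_2 + π_3 = 1.
π_1 = 0.25·π_1 + 0.4·π_2 + 0.25·π_3
π_2 = 0.4·π_1 + 0.3·π_2 + 0.25·π_3
Solving with the normalization constraint gives π = (0.2965, 0.3100, 0.3935).
So the stationary probability of Tier 2 is 0.3100.

0.3100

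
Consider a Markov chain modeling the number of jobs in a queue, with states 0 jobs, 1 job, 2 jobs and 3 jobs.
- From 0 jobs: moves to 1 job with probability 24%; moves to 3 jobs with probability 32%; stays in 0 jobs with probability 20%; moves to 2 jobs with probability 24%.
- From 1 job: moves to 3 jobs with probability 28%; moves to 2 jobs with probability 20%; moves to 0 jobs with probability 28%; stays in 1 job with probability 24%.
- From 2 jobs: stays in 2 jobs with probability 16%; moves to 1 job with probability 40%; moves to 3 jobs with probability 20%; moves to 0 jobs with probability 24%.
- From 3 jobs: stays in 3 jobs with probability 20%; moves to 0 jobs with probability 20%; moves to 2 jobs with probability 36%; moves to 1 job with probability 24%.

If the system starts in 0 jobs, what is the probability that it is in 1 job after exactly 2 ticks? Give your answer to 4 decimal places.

Propagate the distribution vector 2 ticks from 0 jobs.
After 0 ticks: (1.0000, 0.0000, 0.0000, 0.0000)
After 1 tick: (0.2000, 0.2400, 0.2400, 0.3200)
After 2 ticks: (0.2288, 0.2784, 0.2496, 0.2432)
P(in 1 job after 2 ticks) = 0.2784

0.2784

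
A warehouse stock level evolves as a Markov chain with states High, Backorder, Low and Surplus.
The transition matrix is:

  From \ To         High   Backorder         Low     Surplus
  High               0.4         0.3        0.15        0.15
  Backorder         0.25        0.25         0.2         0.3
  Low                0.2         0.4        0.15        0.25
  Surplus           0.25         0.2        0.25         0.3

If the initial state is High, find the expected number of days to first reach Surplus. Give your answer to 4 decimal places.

4.7232

Let t(s) be the expected number of days to first reach Surplus from state s, with t(Surplus) = 0. Conditioning on the first day:
t(High) = 1 + 0.4·t(High) + 0.3·t(Backorder) + 0.15·t(Low)
t(Backorder) = 1 + 0.25·t(High) + 0.25·t(Backorder) + 0.2·t(Low)
t(Low) = 1 + 0.2·t(High) + 0.4·t(Backorder) + 0.15·t(Low)
Solving: t(High) = 4.7232, t(Backorder) = 4.0226, t(Low) = 4.1808.
Expected days from High to Surplus: 4.7232.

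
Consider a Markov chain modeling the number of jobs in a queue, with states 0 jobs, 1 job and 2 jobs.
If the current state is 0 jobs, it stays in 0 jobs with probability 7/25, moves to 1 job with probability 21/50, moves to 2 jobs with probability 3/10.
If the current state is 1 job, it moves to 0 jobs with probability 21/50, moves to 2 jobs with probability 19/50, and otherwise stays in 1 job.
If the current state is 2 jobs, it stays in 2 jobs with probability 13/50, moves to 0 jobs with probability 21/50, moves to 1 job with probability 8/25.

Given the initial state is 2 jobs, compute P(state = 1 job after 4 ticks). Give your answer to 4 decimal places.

0.3189

Propagate the distribution vector 4 ticks from 2 jobs.
After 0 ticks: (0.0000, 0.0000, 1.0000)
After 1 tick: (0.4200, 0.3200, 0.2600)
After 2 ticks: (0.3612, 0.3236, 0.3152)
After 3 ticks: (0.3694, 0.3173, 0.3133)
After 4 ticks: (0.3683, 0.3189, 0.3129)
P(in 1 job after 4 ticks) = 0.3189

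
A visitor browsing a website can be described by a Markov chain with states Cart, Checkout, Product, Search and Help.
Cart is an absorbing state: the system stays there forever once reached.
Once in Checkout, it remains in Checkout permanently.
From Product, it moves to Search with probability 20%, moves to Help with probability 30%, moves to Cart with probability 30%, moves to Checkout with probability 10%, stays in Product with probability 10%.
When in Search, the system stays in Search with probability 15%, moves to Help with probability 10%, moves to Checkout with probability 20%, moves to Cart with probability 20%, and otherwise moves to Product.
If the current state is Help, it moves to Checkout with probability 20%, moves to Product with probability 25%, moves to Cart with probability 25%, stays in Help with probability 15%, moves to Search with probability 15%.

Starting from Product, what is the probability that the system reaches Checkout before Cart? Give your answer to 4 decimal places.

Let h(s) be the probability of absorption at Checkout starting from transient state s. Then h(Checkout) = 1 and h(Cart) = 0. By first-step analysis:
h(Product) = 0.3·0 + 0.1·1 + 0.1·h(Product) + 0.2·h(Search) + 0.3·h(Help)
h(Search) = 0.2·0 + 0.2·1 + 0.35·h(Product) + 0.15·h(Search) + 0.1·h(Help)
h(Help) = 0.25·0 + 0.2·1 + 0.25·h(Product) + 0.15·h(Search) + 0.15·h(Help)
Solving: h(Product) = 0.3425, h(Search) = 0.4247, h(Help) = 0.4110.
Starting from Product, the probability is 0.3425.

0.3425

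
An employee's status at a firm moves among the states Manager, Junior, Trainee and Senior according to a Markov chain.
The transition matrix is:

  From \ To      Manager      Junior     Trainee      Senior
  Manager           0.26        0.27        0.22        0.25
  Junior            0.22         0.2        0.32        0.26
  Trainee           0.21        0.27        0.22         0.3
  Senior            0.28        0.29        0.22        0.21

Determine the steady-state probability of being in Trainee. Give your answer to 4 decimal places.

Let the stationary distribution be π with π = πP and π_1 + π_2 + π_3 + π_4 = 1.
π_1 = 0.26·π_1 + 0.22·π_2 + 0.21·π_3 + 0.28·π_4
π_2 = 0.27·π_1 + 0.2·π_2 + 0.27·π_3 + 0.29·π_4
π_3 = 0.22·π_1 + 0.32·π_2 + 0.22·π_3 + 0.22·π_4
Solving with the normalization constraint gives π = (0.2425, 0.2571, 0.2457, 0.2547).
So the stationary probability of Trainee is 0.2457.

0.2457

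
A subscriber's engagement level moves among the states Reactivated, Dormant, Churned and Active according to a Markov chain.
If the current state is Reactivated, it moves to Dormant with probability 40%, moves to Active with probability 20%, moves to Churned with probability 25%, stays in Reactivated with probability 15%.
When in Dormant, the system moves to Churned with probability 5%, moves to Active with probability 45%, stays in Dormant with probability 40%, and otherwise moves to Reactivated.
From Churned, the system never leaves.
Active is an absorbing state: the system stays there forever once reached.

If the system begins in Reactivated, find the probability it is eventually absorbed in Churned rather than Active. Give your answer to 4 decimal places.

Let h(s) be the probability of absorption at Churned starting from transient state s. Then h(Churned) = 1 and h(Active) = 0. By first-step analysis:
h(Reactivated) = 0.15·h(Reactivated) + 0.4·h(Dormant) + 0.25·1 + 0.2·0
h(Dormant) = 0.1·h(Reactivated) + 0.4·h(Dormant) + 0.05·1 + 0.45·0
Solving: h(Reactivated) = 0.3617, h(Dormant) = 0.1436.
Starting from Reactivated, the probability is 0.3617.

0.3617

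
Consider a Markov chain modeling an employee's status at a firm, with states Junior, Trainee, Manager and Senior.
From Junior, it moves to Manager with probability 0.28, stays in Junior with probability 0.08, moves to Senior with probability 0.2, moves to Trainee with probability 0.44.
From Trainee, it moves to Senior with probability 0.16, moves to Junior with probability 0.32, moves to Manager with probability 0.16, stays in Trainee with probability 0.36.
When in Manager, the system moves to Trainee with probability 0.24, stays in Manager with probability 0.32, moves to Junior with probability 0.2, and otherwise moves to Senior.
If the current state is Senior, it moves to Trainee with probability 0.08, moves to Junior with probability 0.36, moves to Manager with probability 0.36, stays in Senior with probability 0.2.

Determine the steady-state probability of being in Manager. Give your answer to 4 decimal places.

0.2719

Let the stationary distribution be π with π = πP and π_1 + π_2 + π_3 + π_4 = 1.
π_1 = 0.08·π_1 + 0.32·π_2 + 0.2·π_3 + 0.36·π_4
π_2 = 0.44·π_1 + 0.36·π_2 + 0.24·π_3 + 0.08·π_4
π_3 = 0.28·π_1 + 0.16·π_2 + 0.32·π_3 + 0.36·π_4
Solving with the normalization constraint gives π = (0.2382, 0.2906, 0.2719, 0.1993).
So the stationary probability of Manager is 0.2719.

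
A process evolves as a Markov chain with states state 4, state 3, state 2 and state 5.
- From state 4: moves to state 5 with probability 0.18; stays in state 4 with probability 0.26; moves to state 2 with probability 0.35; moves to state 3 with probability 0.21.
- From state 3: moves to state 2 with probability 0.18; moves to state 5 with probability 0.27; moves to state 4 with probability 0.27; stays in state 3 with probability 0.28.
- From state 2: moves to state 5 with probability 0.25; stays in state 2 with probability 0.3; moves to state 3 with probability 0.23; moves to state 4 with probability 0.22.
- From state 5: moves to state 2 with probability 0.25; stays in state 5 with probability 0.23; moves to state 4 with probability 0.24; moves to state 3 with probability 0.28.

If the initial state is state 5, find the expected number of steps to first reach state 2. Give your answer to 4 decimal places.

Let t(s) be the expected number of steps to first reach state 2 from state s, with t(state 2) = 0. Conditioning on the first step:
t(state 4) = 1 + 0.26·t(state 4) + 0.21·t(state 3) + 0.18·t(state 5)
t(state 3) = 1 + 0.27·t(state 4) + 0.28·t(state 3) + 0.27·t(state 5)
t(state 5) = 1 + 0.24·t(state 4) + 0.28·t(state 3) + 0.23·t(state 5)
Solving: t(state 4) = 3.4764, t(state 3) = 4.1521, t(state 5) = 3.8921.
Expected steps from state 5 to state 2: 3.8921.

3.8921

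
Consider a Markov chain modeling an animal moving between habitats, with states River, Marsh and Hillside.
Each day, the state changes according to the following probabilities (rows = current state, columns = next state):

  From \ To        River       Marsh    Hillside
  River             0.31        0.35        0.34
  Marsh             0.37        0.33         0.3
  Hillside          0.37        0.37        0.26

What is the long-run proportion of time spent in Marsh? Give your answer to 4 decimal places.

0.3491

Let the stationary distribution be π with π = πP and π_1 + π_2 + π_3 = 1.
π_1 = 0.31·π_1 + 0.37·π_2 + 0.37·π_3
π_2 = 0.35·π_1 + 0.33·π_2 + 0.37·π_3
Solving with the normalization constraint gives π = (0.3491, 0.3491, 0.3019).
So the stationary probability of Marsh is 0.3491.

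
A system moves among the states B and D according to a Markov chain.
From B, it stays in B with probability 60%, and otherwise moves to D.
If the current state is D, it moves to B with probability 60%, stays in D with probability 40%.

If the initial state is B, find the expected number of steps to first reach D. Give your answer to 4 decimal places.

Let t(s) be the expected number of steps to first reach D from state s, with t(D) = 0. Conditioning on the first step:
t(B) = 1 + 0.6·t(B)
Solving: t(B) = 2.5000.
Expected steps from B to D: 2.5000.

2.5000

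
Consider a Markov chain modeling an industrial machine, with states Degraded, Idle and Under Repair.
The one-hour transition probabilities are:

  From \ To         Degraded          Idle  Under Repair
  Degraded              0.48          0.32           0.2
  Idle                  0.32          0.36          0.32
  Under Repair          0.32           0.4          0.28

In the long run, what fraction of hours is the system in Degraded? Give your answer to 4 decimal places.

Let the stationary distribution be π with π = πP and π_1 + π_2 + π_3 = 1.
π_1 = 0.48·π_1 + 0.32·π_2 + 0.32·π_3
π_2 = 0.32·π_1 + 0.36·π_2 + 0.4·π_3
Solving with the normalization constraint gives π = (0.3810, 0.3553, 0.2637).
So the stationary probability of Degraded is 0.3810.

0.3810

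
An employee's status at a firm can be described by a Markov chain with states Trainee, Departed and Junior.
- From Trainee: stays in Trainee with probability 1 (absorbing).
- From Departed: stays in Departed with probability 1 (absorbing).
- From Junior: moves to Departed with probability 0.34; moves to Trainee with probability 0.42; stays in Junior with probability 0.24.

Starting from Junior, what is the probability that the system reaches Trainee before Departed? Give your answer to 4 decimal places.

Let h(s) be the probability of absorption at Trainee starting from transient state s. Then h(Trainee) = 1 and h(Departed) = 0. By first-step analysis:
h(Junior) = 0.42·1 + 0.34·0 + 0.24·h(Junior)
Solving: h(Junior) = 0.5526.
Starting from Junior, the probability is 0.5526.

0.5526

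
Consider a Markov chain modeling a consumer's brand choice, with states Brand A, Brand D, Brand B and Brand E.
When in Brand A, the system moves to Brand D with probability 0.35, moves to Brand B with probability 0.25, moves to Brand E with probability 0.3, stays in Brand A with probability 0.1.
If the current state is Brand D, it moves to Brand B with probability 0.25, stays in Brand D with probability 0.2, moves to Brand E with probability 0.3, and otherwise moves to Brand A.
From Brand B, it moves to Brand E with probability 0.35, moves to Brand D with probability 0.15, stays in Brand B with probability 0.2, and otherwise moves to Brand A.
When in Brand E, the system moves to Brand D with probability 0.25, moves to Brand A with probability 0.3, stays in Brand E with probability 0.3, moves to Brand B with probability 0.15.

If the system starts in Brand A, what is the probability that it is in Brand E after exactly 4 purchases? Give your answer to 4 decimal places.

Propagate the distribution vector 4 purchases from Brand A.
After 0 purchases: (1.0000, 0.0000, 0.0000, 0.0000)
After 1 purchase: (0.1000, 0.3500, 0.2500, 0.3000)
After 2 purchases: (0.2625, 0.2175, 0.2075, 0.3125)
After 3 purchases: (0.2366, 0.2446, 0.2084, 0.3104)
After 4 purchases: (0.2404, 0.2406, 0.2085, 0.3104)
P(in Brand E after 4 purchases) = 0.3104

0.3104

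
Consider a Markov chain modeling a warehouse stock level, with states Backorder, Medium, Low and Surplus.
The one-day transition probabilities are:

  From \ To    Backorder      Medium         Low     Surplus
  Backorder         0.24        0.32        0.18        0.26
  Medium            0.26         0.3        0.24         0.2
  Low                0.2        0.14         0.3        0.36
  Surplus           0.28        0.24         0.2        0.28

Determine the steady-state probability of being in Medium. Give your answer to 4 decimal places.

Let the stationary distribution be π with π = πP and π_1 + π_2 + π_3 + π_4 = 1.
π_1 = 0.24·π_1 + 0.26·π_2 + 0.2·π_3 + 0.28·π_4
π_2 = 0.32·π_1 + 0.3·π_2 + 0.14·π_3 + 0.24·π_4
π_3 = 0.18·π_1 + 0.24·π_2 + 0.3·π_3 + 0.2·π_4
Solving with the normalization constraint gives π = (0.2468, 0.2521, 0.2279, 0.2731).
So the stationary probability of Medium is 0.2521.

0.2521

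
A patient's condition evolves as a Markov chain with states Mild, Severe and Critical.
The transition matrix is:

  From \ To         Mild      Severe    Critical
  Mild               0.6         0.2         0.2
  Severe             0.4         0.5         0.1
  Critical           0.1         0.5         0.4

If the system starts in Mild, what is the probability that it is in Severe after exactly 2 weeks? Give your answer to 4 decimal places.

Sum over the intermediate state after 1 week:
P = P(Mild→Mild)·P(Mild→Severe) + P(Mild→Severe)·P(Severe→Severe) + P(Mild→Critical)·P(Critical→Severe)
  = 0.6×0.2 + 0.2×0.5 + 0.2×0.5
  = 0.1200 + 0.1000 + 0.1000 = 0.3200

0.3200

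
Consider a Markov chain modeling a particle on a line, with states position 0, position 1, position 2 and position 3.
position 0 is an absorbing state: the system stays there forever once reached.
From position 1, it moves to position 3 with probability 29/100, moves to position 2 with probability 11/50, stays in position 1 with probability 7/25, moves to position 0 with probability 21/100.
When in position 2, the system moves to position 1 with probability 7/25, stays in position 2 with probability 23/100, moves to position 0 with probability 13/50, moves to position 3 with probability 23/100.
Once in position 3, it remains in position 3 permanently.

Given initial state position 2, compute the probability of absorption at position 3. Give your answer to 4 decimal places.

Let h(s) be the probability of absorption at position 3 starting from transient state s. Then h(position 3) = 1 and h(position 0) = 0. By first-step analysis:
h(position 1) = 0.21·0 + 0.28·h(position 1) + 0.22·h(position 2) + 0.29·1
h(position 2) = 0.26·0 + 0.28·h(position 1) + 0.23·h(position 2) + 0.23·1
Solving: h(position 1) = 0.5558, h(position 2) = 0.5008.
Starting from position 2, the probability is 0.5008.

0.5008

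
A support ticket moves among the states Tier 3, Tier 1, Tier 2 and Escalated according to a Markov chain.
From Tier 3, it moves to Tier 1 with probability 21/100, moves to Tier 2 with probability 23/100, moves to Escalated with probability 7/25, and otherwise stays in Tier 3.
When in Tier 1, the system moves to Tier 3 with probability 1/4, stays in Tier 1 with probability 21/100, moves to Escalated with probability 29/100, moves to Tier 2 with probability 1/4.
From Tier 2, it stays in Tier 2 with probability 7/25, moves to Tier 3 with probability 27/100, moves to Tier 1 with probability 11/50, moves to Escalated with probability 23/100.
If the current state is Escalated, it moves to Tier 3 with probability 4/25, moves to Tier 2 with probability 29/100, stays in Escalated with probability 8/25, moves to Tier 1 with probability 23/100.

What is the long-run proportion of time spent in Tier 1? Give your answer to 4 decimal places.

Let the stationary distribution be π with π = πP and π_1 + π_2 + π_3 + π_4 = 1.
π_1 = 0.28·π_1 + 0.25·π_2 + 0.27·π_3 + 0.16·π_4
π_2 = 0.21·π_1 + 0.21·π_2 + 0.22·π_3 + 0.23·π_4
π_3 = 0.23·π_1 + 0.25·π_2 + 0.28·π_3 + 0.29·π_4
Solving with the normalization constraint gives π = (0.2372, 0.2182, 0.2644, 0.2802).
So the stationary probability of Tier 1 is 0.2182.

0.2182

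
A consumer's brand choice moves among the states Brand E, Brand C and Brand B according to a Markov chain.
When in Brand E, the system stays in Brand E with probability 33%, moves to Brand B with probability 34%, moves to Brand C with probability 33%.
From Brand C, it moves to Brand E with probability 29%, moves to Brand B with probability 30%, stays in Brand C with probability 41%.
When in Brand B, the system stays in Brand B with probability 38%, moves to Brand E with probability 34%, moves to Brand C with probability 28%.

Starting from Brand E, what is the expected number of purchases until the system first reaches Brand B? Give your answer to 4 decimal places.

3.0708

Let t(s) be the expected number of purchases to first reach Brand B from state s, with t(Brand B) = 0. Conditioning on the first purchase:
t(Brand E) = 1 + 0.33·t(Brand E) + 0.33·t(Brand C)
t(Brand C) = 1 + 0.29·t(Brand E) + 0.41·t(Brand C)
Solving: t(Brand E) = 3.0708, t(Brand C) = 3.2043.
Expected purchases from Brand E to Brand B: 3.0708.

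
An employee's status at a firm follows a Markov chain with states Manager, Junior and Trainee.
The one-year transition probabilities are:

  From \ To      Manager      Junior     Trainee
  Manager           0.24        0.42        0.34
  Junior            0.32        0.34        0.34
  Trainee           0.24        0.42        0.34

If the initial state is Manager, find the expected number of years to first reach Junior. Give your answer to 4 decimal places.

2.3810

Let t(s) be the expected number of years to first reach Junior from state s, with t(Junior) = 0. Conditioning on the first year:
t(Manager) = 1 + 0.24·t(Manager) + 0.34·t(Trainee)
t(Trainee) = 1 + 0.24·t(Manager) + 0.34·t(Trainee)
Solving: t(Manager) = 2.3810, t(Trainee) = 2.3810.
Expected years from Manager to Junior: 2.3810.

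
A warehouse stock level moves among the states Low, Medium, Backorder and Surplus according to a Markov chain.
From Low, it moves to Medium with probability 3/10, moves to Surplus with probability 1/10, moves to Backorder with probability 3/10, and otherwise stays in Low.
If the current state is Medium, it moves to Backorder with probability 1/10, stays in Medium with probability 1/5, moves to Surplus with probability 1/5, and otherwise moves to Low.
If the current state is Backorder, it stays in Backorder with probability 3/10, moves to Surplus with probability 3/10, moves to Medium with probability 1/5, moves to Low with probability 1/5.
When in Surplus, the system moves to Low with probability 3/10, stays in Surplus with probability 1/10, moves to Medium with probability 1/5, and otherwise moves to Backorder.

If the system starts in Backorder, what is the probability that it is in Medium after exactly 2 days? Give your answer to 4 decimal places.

0.2200

Propagate the distribution vector 2 days from Backorder.
After 0 days: (0.0000, 0.0000, 1.0000, 0.0000)
After 1 day: (0.2000, 0.2000, 0.3000, 0.3000)
After 2 days: (0.3100, 0.2200, 0.2900, 0.1800)
P(in Medium after 2 days) = 0.2200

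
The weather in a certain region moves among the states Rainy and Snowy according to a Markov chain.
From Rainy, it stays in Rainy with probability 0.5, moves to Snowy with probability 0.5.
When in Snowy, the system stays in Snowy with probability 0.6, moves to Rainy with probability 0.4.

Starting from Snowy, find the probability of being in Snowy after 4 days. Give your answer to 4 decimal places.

Propagate the distribution vector 4 days from Snowy.
After 0 days: (0.0000, 1.0000)
After 1 day: (0.4000, 0.6000)
After 2 days: (0.4400, 0.5600)
After 3 days: (0.4440, 0.5560)
After 4 days: (0.4444, 0.5556)
P(in Snowy after 4 days) = 0.5556

0.5556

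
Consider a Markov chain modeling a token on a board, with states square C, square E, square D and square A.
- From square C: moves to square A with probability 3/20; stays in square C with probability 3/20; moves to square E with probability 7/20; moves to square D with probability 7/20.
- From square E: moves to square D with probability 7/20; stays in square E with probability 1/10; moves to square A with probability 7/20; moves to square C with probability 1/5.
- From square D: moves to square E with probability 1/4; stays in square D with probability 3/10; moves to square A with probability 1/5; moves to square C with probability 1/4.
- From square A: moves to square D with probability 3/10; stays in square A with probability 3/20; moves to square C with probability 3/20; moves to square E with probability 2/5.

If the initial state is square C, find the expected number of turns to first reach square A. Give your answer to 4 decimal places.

4.6012

Let t(s) be the expected number of turns to first reach square A from state s, with t(square A) = 0. Conditioning on the first turn:
t(square C) = 1 + 0.15·t(square C) + 0.35·t(square E) + 0.35·t(square D)
t(square E) = 1 + 0.2·t(square C) + 0.1·t(square E) + 0.35·t(square D)
t(square D) = 1 + 0.25·t(square C) + 0.25·t(square E) + 0.3·t(square D)
Solving: t(square C) = 4.6012, t(square E) = 3.8650, t(square D) = 4.4522.
Expected turns from square C to square A: 4.6012.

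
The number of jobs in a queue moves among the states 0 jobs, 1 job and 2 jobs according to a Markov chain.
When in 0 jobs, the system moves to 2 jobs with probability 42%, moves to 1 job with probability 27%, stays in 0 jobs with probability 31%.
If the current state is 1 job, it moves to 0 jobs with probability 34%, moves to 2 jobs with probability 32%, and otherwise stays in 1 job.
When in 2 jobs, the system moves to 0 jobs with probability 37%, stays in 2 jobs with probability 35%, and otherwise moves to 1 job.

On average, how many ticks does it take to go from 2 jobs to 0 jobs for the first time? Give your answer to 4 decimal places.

Let t(s) be the expected number of ticks to first reach 0 jobs from state s, with t(0 jobs) = 0. Conditioning on the first tick:
t(1 job) = 1 + 0.34·t(1 job) + 0.32·t(2 jobs)
t(2 jobs) = 1 + 0.28·t(1 job) + 0.35·t(2 jobs)
Solving: t(1 job) = 2.8580, t(2 jobs) = 2.7696.
Expected ticks from 2 jobs to 0 jobs: 2.7696.

2.7696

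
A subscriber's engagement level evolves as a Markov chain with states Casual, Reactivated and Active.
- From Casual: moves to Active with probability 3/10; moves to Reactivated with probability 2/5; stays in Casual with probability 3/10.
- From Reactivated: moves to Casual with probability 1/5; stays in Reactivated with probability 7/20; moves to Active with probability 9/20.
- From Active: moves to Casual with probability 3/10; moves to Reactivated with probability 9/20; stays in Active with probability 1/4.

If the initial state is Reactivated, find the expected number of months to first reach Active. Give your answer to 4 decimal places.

2.4000

Let t(s) be the expected number of months to first reach Active from state s, with t(Active) = 0. Conditioning on the first month:
t(Casual) = 1 + 0.3·t(Casual) + 0.4·t(Reactivated)
t(Reactivated) = 1 + 0.2·t(Casual) + 0.35·t(Reactivated)
Solving: t(Casual) = 2.8000, t(Reactivated) = 2.4000.
Expected months from Reactivated to Active: 2.4000.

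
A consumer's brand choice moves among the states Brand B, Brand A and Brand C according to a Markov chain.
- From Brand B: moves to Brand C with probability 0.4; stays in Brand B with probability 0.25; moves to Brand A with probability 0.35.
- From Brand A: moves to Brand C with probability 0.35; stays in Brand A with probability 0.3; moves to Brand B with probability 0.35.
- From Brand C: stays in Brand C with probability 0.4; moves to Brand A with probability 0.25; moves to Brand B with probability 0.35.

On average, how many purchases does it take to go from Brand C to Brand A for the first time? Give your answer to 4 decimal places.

Let t(s) be the expected number of purchases to first reach Brand A from state s, with t(Brand A) = 0. Conditioning on the first purchase:
t(Brand B) = 1 + 0.25·t(Brand B) + 0.4·t(Brand C)
t(Brand C) = 1 + 0.35·t(Brand B) + 0.4·t(Brand C)
Solving: t(Brand B) = 3.2258, t(Brand C) = 3.5484.
Expected purchases from Brand C to Brand A: 3.5484.

3.5484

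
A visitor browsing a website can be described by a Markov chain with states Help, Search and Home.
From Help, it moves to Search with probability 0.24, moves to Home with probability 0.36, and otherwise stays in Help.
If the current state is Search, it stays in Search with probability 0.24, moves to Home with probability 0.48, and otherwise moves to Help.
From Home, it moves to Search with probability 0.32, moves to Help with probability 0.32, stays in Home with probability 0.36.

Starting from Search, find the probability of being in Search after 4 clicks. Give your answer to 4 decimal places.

0.2715

Propagate the distribution vector 4 clicks from Search.
After 0 clicks: (0.0000, 1.0000, 0.0000)
After 1 click: (0.2800, 0.2400, 0.4800)
After 2 clicks: (0.3328, 0.2784, 0.3888)
After 3 clicks: (0.3355, 0.2711, 0.3934)
After 4 clicks: (0.3360, 0.2715, 0.3925)
P(in Search after 4 clicks) = 0.2715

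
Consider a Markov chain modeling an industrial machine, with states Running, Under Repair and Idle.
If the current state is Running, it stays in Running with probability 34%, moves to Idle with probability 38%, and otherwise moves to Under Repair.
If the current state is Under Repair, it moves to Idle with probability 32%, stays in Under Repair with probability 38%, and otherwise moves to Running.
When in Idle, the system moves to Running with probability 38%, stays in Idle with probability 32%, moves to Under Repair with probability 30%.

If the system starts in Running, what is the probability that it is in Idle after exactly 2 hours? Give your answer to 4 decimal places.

Sum over the intermediate state after 1 hour:
P = P(Running→Running)·P(Running→Idle) + P(Running→Under Repair)·P(Under Repair→Idle) + P(Running→Idle)·P(Idle→Idle)
  = 0.34×0.38 + 0.28×0.32 + 0.38×0.32
  = 0.1292 + 0.0896 + 0.1216 = 0.3404

0.3404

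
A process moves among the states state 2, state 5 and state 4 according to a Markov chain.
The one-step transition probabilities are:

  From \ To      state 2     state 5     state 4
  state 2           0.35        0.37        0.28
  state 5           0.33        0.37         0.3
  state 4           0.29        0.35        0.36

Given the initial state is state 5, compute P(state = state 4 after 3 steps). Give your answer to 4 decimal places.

0.3122

Propagate the distribution vector 3 steps from state 5.
After 0 steps: (0.0000, 1.0000, 0.0000)
After 1 step: (0.3300, 0.3700, 0.3000)
After 2 steps: (0.3246, 0.3640, 0.3114)
After 3 steps: (0.3240, 0.3638, 0.3122)
P(in state 4 after 3 steps) = 0.3122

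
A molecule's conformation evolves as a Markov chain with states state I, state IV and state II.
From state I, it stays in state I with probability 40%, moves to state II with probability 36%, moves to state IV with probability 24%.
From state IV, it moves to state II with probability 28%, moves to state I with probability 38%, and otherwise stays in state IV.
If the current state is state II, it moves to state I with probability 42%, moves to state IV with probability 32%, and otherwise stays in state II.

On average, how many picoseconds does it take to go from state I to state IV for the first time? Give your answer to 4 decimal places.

3.7568

Let t(s) be the expected number of picoseconds to first reach state IV from state s, with t(state IV) = 0. Conditioning on the first picosecond:
t(state I) = 1 + 0.4·t(state I) + 0.36·t(state II)
t(state II) = 1 + 0.42·t(state I) + 0.26·t(state II)
Solving: t(state I) = 3.7568, t(state II) = 3.4836.
Expected picoseconds from state I to state IV: 3.7568.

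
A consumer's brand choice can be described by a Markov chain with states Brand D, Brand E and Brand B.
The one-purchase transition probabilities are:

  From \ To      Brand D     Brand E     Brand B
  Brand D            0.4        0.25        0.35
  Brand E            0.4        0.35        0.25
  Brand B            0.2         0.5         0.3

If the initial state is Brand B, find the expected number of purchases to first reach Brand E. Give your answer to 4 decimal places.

2.2857

Let t(s) be the expected number of purchases to first reach Brand E from state s, with t(Brand E) = 0. Conditioning on the first purchase:
t(Brand D) = 1 + 0.4·t(Brand D) + 0.35·t(Brand B)
t(Brand B) = 1 + 0.2·t(Brand D) + 0.3·t(Brand B)
Solving: t(Brand D) = 3.0000, t(Brand B) = 2.2857.
Expected purchases from Brand B to Brand E: 2.2857.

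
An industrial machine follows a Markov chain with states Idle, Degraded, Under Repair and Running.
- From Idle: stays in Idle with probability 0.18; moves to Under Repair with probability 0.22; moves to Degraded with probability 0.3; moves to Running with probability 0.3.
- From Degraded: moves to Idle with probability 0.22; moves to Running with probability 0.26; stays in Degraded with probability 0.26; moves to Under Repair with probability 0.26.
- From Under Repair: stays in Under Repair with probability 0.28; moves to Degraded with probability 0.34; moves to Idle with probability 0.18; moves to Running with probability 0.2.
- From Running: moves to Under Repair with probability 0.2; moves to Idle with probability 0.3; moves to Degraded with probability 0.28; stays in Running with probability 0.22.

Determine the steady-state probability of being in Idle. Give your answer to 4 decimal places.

0.2211

Let the stationary distribution be π with π = πP and π_1 + π_2 + π_3 + π_4 = 1.
π_1 = 0.18·π_1 + 0.22·π_2 + 0.18·π_3 + 0.3·π_4
π_2 = 0.3·π_1 + 0.26·π_2 + 0.34·π_3 + 0.28·π_4
π_3 = 0.22·π_1 + 0.26·π_2 + 0.28·π_3 + 0.2·π_4
Solving with the normalization constraint gives π = (0.2211, 0.2930, 0.2413, 0.2446).
So the stationary probability of Idle is 0.2211.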